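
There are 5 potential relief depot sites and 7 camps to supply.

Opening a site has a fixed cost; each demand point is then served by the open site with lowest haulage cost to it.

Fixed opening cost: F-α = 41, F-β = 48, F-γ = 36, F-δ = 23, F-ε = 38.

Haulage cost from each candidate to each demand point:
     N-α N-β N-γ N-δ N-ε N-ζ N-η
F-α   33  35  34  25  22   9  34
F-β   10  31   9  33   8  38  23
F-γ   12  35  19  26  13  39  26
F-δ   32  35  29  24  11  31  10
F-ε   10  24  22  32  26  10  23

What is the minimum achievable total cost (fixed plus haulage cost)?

172

Open {F-δ, F-ε}: assign each demand point to its cheapest open site.
  N-α→F-ε 10, N-β→F-ε 24, N-γ→F-ε 22, N-δ→F-δ 24, N-ε→F-δ 11, N-ζ→F-ε 10, N-η→F-δ 10
  haulage cost 111, fixed 61 → total 172.
Compare {F-ε}: haulage cost 147 + fixed 38 = 185.
Compare {F-β, F-δ}: haulage cost 123 + fixed 71 = 194.
Compare {F-δ}: haulage cost 172 + fixed 23 = 195.
All other subsets cost ≥ 185. Minimum total cost: 172.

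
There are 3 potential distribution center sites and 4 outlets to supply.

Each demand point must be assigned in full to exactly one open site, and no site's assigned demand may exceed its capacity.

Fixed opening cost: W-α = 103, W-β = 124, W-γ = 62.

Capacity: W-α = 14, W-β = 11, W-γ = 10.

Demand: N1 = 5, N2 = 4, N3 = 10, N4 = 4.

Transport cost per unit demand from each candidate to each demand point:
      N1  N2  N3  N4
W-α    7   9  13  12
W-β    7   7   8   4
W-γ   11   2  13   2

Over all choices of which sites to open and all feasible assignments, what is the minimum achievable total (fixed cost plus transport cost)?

394

Open {W-α, W-γ}; cheapest assignment that respects the capacities:
  W-α (cap 14, load 14): N2, N3 — cost 4×9 + 10×13 = 166
  W-γ (cap 10, load 9): N1, N4 — cost 5×11 + 4×2 = 63
  Shipping 229, fixed 165 → total 394.
  Any other capacity-feasible assignment to {W-α, W-γ} ships for at least 229.
Compare {W-α, W-β, W-γ}: its best feasible assignment gives total 420.
Compare {W-α, W-β}: its best feasible assignment gives total 426.
Every other set of open sites that can feasibly serve all demand totals ≥ 420 even under its best assignment. Minimum: 394.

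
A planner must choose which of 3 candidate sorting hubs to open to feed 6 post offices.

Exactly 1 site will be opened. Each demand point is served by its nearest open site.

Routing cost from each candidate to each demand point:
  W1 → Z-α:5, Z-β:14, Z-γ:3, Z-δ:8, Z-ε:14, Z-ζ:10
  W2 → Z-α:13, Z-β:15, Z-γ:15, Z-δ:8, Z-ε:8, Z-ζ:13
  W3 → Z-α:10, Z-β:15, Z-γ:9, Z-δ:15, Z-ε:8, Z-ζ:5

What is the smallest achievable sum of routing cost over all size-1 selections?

Open {W1}.
  Z-α→W1 5, Z-β→W1 14, Z-γ→W1 3, Z-δ→W1 8, Z-ε→W1 14, Z-ζ→W1 10  ⇒ total 54.
Compare {W3}: total 62.
Compare {W2}: total 72.

54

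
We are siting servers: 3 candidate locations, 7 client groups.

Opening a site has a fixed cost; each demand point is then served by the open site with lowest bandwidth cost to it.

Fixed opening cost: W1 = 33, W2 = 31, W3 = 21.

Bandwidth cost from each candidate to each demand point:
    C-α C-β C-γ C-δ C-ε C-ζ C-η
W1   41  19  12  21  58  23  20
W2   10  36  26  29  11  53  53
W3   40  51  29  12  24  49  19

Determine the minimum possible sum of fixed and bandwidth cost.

Open {W1, W2}: assign each demand point to its cheapest open site.
  C-α→W2 10, C-β→W1 19, C-γ→W1 12, C-δ→W1 21, C-ε→W2 11, C-ζ→W1 23, C-η→W1 20
  bandwidth cost 116, fixed 64 → total 180.
Compare {W1, W2, W3}: bandwidth cost 106 + fixed 85 = 191.
Compare {W1, W3}: bandwidth cost 149 + fixed 54 = 203.
Compare {W2, W3}: bandwidth cost 163 + fixed 52 = 215.
All other subsets cost ≥ 191. Minimum total cost: 180.

180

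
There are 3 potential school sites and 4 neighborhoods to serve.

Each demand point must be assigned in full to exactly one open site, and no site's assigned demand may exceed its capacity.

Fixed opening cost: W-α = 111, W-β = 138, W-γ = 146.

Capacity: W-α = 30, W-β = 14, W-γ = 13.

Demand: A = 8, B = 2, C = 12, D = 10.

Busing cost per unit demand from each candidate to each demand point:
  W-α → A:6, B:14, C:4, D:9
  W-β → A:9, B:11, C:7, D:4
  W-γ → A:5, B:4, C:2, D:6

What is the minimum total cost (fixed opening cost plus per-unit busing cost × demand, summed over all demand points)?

Open {W-α, W-β}; cheapest assignment that respects the capacities:
  W-α (cap 30, load 20): A, C — cost 8×6 + 12×4 = 96
  W-β (cap 14, load 12): B, D — cost 2×11 + 10×4 = 62
  Shipping 158, fixed 249 → total 407.
  Any other capacity-feasible assignment to {W-α, W-β} ships for at least 158.
Compare {W-α, W-γ}: its best feasible assignment gives total 421.
Compare {W-α, W-β, W-γ}: its best feasible assignment gives total 529.
Every other set of open sites that can feasibly serve all demand totals ≥ 421 even under its best assignment. Minimum: 407.

407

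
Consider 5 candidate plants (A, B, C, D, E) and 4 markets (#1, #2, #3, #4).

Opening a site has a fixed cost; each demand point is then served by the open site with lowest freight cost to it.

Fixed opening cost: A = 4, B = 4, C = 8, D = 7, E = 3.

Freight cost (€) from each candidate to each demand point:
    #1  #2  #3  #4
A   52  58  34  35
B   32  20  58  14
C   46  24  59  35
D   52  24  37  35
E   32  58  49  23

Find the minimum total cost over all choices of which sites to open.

Open {A, B}: assign each demand point to its cheapest open site.
  #1→B 32, #2→B 20, #3→A 34, #4→B 14
  freight cost 100, fixed 8 → total 108.
Compare {A, B, E}: freight cost 100 + fixed 11 = 111.
Compare {B, D}: freight cost 103 + fixed 11 = 114.
Compare {A, B, D}: freight cost 100 + fixed 15 = 115.
All other subsets cost ≥ 111. Minimum total cost: 108.

108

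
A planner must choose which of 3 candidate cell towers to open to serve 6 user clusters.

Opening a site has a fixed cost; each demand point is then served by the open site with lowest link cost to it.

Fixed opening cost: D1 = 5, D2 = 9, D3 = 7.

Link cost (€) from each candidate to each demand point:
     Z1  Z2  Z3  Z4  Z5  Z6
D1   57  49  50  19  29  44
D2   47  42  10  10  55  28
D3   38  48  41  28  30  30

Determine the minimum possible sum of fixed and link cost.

174

Open {D2, D3}: assign each demand point to its cheapest open site.
  Z1→D3 38, Z2→D2 42, Z3→D2 10, Z4→D2 10, Z5→D3 30, Z6→D2 28
  link cost 158, fixed 16 → total 174.
Compare {D1, D2, D3}: link cost 157 + fixed 21 = 178.
Compare {D1, D2}: link cost 166 + fixed 14 = 180.
Compare {D2}: link cost 192 + fixed 9 = 201.
All other subsets cost ≥ 178. Minimum total cost: 174.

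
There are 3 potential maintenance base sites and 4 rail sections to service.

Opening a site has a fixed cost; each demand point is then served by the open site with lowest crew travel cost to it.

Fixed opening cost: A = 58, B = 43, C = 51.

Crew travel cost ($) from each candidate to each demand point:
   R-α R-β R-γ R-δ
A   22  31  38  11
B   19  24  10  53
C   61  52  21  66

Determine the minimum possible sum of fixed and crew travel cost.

Open {B}: assign each demand point to its cheapest open site.
  R-α→B 19, R-β→B 24, R-γ→B 10, R-δ→B 53
  crew travel cost 106, fixed 43 → total 149.
Compare {A}: crew travel cost 102 + fixed 58 = 160.
Compare {A, B}: crew travel cost 64 + fixed 101 = 165.
Compare {A, C}: crew travel cost 85 + fixed 109 = 194.
All other subsets cost ≥ 160. Minimum total cost: 149.

149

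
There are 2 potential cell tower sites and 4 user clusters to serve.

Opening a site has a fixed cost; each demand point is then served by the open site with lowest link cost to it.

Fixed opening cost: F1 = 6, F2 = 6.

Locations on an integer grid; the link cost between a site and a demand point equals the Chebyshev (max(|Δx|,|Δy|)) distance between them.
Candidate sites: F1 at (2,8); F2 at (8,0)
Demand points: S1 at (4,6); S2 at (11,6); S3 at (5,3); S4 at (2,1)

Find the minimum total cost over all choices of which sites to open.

27

Open {F2}: assign each demand point to its cheapest open site.
  S1→F2 6, S2→F2 6, S3→F2 3, S4→F2 6
  link cost 21, fixed 6 → total 27.
Compare {F1}: link cost 23 + fixed 6 = 29.
Compare {F1, F2}: link cost 17 + fixed 12 = 29.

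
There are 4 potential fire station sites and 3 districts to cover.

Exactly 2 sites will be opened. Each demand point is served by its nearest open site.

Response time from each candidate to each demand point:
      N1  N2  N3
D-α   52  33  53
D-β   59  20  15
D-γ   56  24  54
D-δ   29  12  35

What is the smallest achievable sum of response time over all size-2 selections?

Open {D-β, D-δ}.
  N1→D-δ 29, N2→D-δ 12, N3→D-β 15  ⇒ total 56.
Compare {D-α, D-δ}: total 76.
Compare {D-γ, D-δ}: total 76.
No size-2 selection does better; minimum is 56.

56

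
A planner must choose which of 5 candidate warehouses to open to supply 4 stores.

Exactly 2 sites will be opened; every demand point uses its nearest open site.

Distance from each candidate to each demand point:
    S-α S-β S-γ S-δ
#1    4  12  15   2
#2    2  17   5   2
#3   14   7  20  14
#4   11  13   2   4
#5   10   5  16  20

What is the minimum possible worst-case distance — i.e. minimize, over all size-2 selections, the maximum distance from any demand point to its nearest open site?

Open {#2, #5}.
  Farthest demand point is S-β at distance 5 (to #5); all others are ≤ 5.
With {#2, #3} the worst case is 7.
With {#4, #5} the worst case is 10.
No size-2 selection achieves below 5.

5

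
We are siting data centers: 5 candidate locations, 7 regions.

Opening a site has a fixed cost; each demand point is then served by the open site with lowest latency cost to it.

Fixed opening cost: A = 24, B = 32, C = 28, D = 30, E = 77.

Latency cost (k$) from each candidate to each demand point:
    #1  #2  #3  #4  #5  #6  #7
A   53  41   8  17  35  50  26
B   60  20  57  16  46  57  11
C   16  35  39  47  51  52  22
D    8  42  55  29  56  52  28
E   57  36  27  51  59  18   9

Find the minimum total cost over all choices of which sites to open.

234

Open {A, B, D}: assign each demand point to its cheapest open site.
  #1→D 8, #2→B 20, #3→A 8, #4→B 16, #5→A 35, #6→A 50, #7→B 11
  latency cost 148, fixed 86 → total 234.
Compare {A, C}: latency cost 183 + fixed 52 = 235.
Compare {A, D}: latency cost 185 + fixed 54 = 239.
Compare {A, B, C}: latency cost 156 + fixed 84 = 240.
All other subsets cost ≥ 235. Minimum total cost: 234.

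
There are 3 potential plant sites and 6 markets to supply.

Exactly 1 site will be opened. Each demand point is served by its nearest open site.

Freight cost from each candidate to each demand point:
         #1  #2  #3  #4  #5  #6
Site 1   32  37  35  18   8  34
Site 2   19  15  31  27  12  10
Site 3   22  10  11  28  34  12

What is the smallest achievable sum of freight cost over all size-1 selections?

Open {Site 2}.
  #1→Site 2 19, #2→Site 2 15, #3→Site 2 31, #4→Site 2 27, #5→Site 2 12, #6→Site 2 10  ⇒ total 114.
Compare {Site 3}: total 117.
Compare {Site 1}: total 164.

114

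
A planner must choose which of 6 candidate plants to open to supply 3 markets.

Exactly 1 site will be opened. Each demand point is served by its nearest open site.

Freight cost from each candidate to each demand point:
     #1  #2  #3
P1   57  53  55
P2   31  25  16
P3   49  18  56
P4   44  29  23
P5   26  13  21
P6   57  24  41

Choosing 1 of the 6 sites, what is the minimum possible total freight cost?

Open {P5}.
  #1→P5 26, #2→P5 13, #3→P5 21  ⇒ total 60.
Compare {P2}: total 72.
Compare {P4}: total 96.
No size-1 selection does better; minimum is 60.

60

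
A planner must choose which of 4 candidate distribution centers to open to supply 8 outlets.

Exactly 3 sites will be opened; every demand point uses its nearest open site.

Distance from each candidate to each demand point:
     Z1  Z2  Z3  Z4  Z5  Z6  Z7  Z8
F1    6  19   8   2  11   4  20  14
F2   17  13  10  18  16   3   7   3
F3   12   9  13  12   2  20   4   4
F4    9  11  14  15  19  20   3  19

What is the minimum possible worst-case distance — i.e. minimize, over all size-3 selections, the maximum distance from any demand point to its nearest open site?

Open {F1, F2, F3}.
  Farthest demand point is Z2 at distance 9 (to F3); all others are ≤ 9.
With {F1, F3, F4} the worst case is 9.
With {F1, F2, F4} the worst case is 11.
No size-3 selection achieves below 9.

9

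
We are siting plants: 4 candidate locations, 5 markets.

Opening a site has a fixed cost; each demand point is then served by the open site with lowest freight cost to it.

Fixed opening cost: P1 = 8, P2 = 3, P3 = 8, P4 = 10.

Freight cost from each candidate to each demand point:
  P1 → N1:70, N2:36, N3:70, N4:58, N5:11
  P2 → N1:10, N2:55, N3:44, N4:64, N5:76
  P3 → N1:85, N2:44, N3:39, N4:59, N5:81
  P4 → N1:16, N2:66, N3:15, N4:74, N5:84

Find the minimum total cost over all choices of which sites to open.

151

Open {P1, P2, P4}: assign each demand point to its cheapest open site.
  N1→P2 10, N2→P1 36, N3→P4 15, N4→P1 58, N5→P1 11
  freight cost 130, fixed 21 → total 151.
Compare {P1, P4}: freight cost 136 + fixed 18 = 154.
Compare {P1, P2, P3, P4}: freight cost 130 + fixed 29 = 159.
Compare {P1, P3, P4}: freight cost 136 + fixed 26 = 162.
All other subsets cost ≥ 154. Minimum total cost: 151.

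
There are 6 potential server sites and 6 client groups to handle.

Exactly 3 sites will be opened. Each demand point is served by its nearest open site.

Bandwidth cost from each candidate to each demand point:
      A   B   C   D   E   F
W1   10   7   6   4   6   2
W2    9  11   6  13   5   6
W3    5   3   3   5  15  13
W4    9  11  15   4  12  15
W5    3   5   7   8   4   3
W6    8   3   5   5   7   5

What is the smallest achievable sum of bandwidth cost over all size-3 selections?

Open {W1, W3, W5}.
  A→W5 3, B→W3 3, C→W3 3, D→W1 4, E→W5 4, F→W1 2  ⇒ total 19.
Compare {W3, W4, W5}: total 20.
Compare {W1, W5, W6}: total 21.
No size-3 selection does better; minimum is 19.

19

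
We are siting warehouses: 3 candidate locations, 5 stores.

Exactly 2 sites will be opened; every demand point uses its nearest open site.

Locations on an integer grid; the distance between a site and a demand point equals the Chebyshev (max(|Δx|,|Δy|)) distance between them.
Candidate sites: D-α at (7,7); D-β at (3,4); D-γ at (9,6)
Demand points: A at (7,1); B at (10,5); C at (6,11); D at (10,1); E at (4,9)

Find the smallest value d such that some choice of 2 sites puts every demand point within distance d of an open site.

Open {D-α, D-γ}.
  Farthest demand point is A at distance 5 (to D-γ); all others are ≤ 5.
With {D-β, D-γ} the worst case is 5.
With {D-α, D-β} the worst case is 6.
No size-2 selection achieves below 5.

5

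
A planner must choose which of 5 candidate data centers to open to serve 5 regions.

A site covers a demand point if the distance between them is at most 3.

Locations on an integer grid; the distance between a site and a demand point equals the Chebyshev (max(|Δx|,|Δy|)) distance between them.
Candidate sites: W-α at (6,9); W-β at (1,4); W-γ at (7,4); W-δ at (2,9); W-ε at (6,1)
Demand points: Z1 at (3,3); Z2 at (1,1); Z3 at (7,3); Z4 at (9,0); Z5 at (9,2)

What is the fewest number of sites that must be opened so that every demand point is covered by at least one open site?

2

Coverage sets (demand points within 3 of each site):
  W-α: {}
  W-β: {Z1, Z2}
  W-γ: {Z3, Z5}
  W-δ: {}
  W-ε: {Z1, Z3, Z4, Z5}
No single site covers all 5 demand points.
But {W-β, W-ε} covers everything, so the minimum is 2.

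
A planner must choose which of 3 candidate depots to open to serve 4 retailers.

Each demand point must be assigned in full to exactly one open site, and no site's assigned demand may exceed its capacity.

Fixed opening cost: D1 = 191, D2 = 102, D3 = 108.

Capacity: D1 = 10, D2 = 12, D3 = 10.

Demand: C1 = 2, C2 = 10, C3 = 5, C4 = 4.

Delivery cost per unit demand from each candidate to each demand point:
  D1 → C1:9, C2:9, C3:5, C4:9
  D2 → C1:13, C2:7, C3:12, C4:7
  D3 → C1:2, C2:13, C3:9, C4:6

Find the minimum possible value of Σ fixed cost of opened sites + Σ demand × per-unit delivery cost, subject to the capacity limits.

Open {D2, D3}; cheapest assignment that respects the capacities:
  D2 (cap 12, load 12): C1, C2 — cost 2×13 + 10×7 = 96
  D3 (cap 10, load 9): C3, C4 — cost 5×9 + 4×6 = 69
  Shipping 165, fixed 210 → total 375.
  Any other capacity-feasible assignment to {D2, D3} ships for at least 165.
Compare {D1, D2}: its best feasible assignment gives total 450.
Compare {D1, D2, D3}: its best feasible assignment gives total 524.
Every other set of open sites that can feasibly serve all demand totals ≥ 450 even under its best assignment. Minimum: 375.

375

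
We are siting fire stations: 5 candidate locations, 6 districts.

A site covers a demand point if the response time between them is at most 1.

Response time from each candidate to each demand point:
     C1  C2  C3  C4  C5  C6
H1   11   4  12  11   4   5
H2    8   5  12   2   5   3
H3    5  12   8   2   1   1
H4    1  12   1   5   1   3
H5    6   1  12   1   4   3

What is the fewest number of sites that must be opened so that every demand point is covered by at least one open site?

3

Coverage sets (demand points within 1 of each site):
  H1: {}
  H2: {}
  H3: {C5, C6}
  H4: {C1, C3, C5}
  H5: {C2, C4}
No 2 sites suffice: every size-2 union leaves at least one demand point uncovered.
But {H3, H4, H5} covers everything, so the minimum is 3.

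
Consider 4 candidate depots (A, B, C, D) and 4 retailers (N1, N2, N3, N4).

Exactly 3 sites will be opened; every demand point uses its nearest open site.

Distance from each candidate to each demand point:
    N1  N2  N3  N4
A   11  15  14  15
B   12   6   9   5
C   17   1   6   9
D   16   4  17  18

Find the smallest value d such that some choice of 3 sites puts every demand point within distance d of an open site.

11

Open {A, B, C}.
  Farthest demand point is N1 at distance 11 (to A); all others are ≤ 11.
With {A, B, D} the worst case is 11.
With {A, C, D} the worst case is 11.
No size-3 selection achieves below 11.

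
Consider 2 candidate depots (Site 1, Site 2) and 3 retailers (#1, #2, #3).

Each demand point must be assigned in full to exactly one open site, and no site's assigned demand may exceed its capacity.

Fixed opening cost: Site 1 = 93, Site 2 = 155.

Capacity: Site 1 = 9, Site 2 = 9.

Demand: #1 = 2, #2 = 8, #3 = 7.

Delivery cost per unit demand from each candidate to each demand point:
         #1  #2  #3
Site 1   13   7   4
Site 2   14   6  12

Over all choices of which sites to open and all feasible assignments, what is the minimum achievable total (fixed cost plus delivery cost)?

Open {Site 1, Site 2}; cheapest assignment that respects the capacities:
  Site 1 (cap 9, load 9): #1, #3 — cost 2×13 + 7×4 = 54
  Site 2 (cap 9, load 8): #2 — cost 8×6 = 48
  Shipping 102, fixed 248 → total 350.
  Any other capacity-feasible assignment to {Site 1, Site 2} ships for at least 102.
Total demand is 17 and no other set of sites has combined capacity ≥ 17, so {Site 1, Site 2} is the only feasible choice of open sites. Minimum: 350.

350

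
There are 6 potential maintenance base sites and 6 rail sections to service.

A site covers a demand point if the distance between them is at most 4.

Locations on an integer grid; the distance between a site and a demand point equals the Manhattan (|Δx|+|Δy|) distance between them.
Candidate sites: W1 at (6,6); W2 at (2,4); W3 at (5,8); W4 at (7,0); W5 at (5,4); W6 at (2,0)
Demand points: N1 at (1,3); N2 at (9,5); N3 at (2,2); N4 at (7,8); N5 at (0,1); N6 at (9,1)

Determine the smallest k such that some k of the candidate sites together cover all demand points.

Coverage sets (demand points within 4 of each site):
  W1: {N2, N4}
  W2: {N1, N3}
  W3: {N4}
  W4: {N6}
  W5: {}
  W6: {N1, N3, N5}
No 2 sites suffice: every size-2 union leaves at least one demand point uncovered.
But {W1, W4, W6} covers everything, so the minimum is 3.

3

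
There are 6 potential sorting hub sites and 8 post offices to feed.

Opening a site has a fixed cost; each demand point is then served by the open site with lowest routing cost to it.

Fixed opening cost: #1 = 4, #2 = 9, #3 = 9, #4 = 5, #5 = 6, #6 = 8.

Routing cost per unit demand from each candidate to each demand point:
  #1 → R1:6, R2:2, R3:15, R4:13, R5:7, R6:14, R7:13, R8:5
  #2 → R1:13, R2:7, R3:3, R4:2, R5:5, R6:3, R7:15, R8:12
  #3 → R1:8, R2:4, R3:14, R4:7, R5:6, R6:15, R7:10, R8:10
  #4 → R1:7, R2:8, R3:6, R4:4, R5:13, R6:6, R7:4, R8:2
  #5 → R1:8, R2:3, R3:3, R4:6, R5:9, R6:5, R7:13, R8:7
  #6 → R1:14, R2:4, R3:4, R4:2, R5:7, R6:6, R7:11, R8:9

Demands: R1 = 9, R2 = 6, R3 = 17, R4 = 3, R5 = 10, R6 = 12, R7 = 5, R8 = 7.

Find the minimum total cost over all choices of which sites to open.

Open {#1, #2, #4}: assign each demand point to its cheapest open site.
  R1→#1 9×6=54, R2→#1 6×2=12, R3→#2 17×3=51, R4→#2 3×2=6, R5→#2 10×5=50, R6→#2 12×3=36, R7→#4 5×4=20, R8→#4 7×2=14
  routing cost 243, fixed 18 → total 261.
Compare {#1, #2, #4, #5}: routing cost 243 + fixed 24 = 267.
Compare {#1, #2, #4, #6}: routing cost 243 + fixed 26 = 269.
Compare {#1, #2, #3, #4}: routing cost 243 + fixed 27 = 270.
All other subsets cost ≥ 267. Minimum total cost: 261.

261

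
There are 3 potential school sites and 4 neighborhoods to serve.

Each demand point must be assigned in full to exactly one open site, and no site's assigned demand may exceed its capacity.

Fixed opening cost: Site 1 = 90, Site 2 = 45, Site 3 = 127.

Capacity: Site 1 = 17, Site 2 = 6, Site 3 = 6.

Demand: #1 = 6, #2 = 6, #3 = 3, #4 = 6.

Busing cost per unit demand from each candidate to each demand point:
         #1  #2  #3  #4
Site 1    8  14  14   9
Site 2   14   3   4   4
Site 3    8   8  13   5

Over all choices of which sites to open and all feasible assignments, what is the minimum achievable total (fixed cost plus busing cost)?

297

Open {Site 1, Site 2}; cheapest assignment that respects the capacities:
  Site 1 (cap 17, load 15): #1, #3, #4 — cost 6×8 + 3×14 + 6×9 = 144
  Site 2 (cap 6, load 6): #2 — cost 6×3 = 18
  Shipping 162, fixed 135 → total 297.
  Any other capacity-feasible assignment to {Site 1, Site 2} ships for at least 162.
Compare {Site 1, Site 2, Site 3}: its best feasible assignment gives total 400.
Compare {Site 1, Site 3}: its best feasible assignment gives total 409.
Every other set of open sites that can feasibly serve all demand totals ≥ 400 even under its best assignment. Minimum: 297.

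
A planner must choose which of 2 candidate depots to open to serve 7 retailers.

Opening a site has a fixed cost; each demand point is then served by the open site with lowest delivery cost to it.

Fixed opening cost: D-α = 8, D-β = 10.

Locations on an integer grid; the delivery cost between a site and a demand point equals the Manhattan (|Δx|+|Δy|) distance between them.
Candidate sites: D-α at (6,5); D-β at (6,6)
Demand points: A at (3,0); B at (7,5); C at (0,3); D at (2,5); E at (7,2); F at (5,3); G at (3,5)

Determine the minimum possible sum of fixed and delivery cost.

Open {D-α}: assign each demand point to its cheapest open site.
  A→D-α 8, B→D-α 1, C→D-α 8, D→D-α 4, E→D-α 4, F→D-α 3, G→D-α 3
  delivery cost 31, fixed 8 → total 39.
Compare {D-β}: delivery cost 38 + fixed 10 = 48.
Compare {D-α, D-β}: delivery cost 31 + fixed 18 = 49.

39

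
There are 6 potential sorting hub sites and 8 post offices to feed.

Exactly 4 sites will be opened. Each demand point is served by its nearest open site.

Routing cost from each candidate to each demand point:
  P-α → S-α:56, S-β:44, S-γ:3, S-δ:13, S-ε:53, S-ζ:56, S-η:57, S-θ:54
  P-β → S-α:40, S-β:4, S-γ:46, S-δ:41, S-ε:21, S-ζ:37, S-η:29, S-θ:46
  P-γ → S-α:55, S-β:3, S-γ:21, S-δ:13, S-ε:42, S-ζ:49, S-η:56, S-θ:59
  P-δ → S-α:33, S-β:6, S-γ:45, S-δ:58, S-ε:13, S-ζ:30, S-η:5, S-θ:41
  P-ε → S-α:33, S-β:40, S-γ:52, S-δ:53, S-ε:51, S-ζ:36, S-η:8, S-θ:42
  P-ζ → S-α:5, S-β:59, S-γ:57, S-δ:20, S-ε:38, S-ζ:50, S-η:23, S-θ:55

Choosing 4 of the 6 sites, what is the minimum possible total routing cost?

113

Open {P-α, P-γ, P-δ, P-ζ}.
  S-α→P-ζ 5, S-β→P-γ 3, S-γ→P-α 3, S-δ→P-α 13, S-ε→P-δ 13, S-ζ→P-δ 30, S-η→P-δ 5, S-θ→P-δ 41  ⇒ total 113.
Compare {P-α, P-β, P-δ, P-ζ}: total 114.
Compare {P-α, P-δ, P-ε, P-ζ}: total 116.
No size-4 selection does better; minimum is 113.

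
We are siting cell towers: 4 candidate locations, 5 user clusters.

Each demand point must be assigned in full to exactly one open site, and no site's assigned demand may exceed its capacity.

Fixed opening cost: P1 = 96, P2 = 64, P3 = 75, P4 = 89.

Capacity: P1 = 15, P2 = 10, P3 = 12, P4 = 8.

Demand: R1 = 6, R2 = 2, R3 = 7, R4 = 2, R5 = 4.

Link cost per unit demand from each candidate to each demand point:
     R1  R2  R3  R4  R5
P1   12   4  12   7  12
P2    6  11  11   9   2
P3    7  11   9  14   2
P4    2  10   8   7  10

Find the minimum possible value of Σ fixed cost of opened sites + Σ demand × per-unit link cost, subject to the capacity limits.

Open {P2, P3}; cheapest assignment that respects the capacities:
  P2 (cap 10, load 10): R1, R2, R4 — cost 6×6 + 2×11 + 2×9 = 76
  P3 (cap 12, load 11): R3, R5 — cost 7×9 + 4×2 = 71
  Shipping 147, fixed 139 → total 286.
  Any other capacity-feasible assignment to {P2, P3} ships for at least 147.
Compare {P1, P2}: its best feasible assignment gives total 310.
Compare {P1, P3}: its best feasible assignment gives total 327.
Every other set of open sites that can feasibly serve all demand totals ≥ 310 even under its best assignment. Minimum: 286.

286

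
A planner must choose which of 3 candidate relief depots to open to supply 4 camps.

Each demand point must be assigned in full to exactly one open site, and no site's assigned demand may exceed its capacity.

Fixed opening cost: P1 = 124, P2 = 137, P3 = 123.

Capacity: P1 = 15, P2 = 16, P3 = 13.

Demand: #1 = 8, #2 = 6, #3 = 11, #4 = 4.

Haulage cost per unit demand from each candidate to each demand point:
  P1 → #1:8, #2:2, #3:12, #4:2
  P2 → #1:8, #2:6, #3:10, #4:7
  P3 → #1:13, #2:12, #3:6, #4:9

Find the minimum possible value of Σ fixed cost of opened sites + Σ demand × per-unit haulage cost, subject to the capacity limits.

475

Open {P1, P2}; cheapest assignment that respects the capacities:
  P1 (cap 15, load 14): #1, #2 — cost 8×8 + 6×2 = 76
  P2 (cap 16, load 15): #3, #4 — cost 11×10 + 4×7 = 138
  Shipping 214, fixed 261 → total 475.
  Any other capacity-feasible assignment to {P1, P2} ships for at least 214.
Compare {P1, P2, P3}: its best feasible assignment gives total 534.
Every other set of open sites that can feasibly serve all demand totals ≥ 534 even under its best assignment. Minimum: 475.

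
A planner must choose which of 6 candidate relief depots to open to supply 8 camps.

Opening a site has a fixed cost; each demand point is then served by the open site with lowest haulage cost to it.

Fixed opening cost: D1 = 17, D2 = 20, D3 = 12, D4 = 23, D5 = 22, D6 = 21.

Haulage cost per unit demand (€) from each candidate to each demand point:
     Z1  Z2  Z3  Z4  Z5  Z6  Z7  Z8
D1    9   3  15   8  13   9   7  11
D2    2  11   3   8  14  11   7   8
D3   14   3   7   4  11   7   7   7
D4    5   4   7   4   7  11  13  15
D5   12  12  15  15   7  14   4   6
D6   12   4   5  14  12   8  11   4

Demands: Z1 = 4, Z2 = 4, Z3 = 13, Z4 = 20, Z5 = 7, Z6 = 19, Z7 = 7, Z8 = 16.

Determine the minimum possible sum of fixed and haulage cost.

Open {D2, D3, D5, D6}: assign each demand point to its cheapest open site.
  Z1→D2 4×2=8, Z2→D3 4×3=12, Z3→D2 13×3=39, Z4→D3 20×4=80, Z5→D5 7×7=49, Z6→D3 19×7=133, Z7→D5 7×4=28, Z8→D6 16×4=64
  haulage cost 413, fixed 75 → total 488.
Compare {D2, D3, D5}: haulage cost 445 + fixed 54 = 499.
Compare {D1, D2, D3, D5, D6}: haulage cost 413 + fixed 92 = 505.
Compare {D2, D3, D4, D6}: haulage cost 434 + fixed 76 = 510.
All other subsets cost ≥ 499. Minimum total cost: 488.

488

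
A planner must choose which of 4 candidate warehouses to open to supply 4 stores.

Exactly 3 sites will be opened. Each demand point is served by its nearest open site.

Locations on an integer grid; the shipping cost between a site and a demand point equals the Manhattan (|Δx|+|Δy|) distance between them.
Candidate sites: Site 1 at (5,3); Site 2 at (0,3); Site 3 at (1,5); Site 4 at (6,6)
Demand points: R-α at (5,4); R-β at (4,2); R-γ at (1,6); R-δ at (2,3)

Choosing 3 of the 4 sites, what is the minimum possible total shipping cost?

Open {Site 1, Site 2, Site 3}.
  R-α→Site 1 1, R-β→Site 1 2, R-γ→Site 3 1, R-δ→Site 2 2  ⇒ total 6.
Compare {Site 1, Site 3, Site 4}: total 7.
Compare {Site 1, Site 2, Site 4}: total 9.
No size-3 selection does better; minimum is 6.

6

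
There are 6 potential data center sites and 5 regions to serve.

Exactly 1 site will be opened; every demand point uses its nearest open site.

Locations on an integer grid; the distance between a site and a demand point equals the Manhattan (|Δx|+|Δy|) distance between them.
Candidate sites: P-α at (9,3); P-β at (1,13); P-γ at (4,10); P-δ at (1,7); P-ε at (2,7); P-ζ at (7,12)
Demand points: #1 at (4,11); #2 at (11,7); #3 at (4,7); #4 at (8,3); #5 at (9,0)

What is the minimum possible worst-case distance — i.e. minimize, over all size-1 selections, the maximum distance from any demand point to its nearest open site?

Open {P-α}.
  Farthest demand point is #1 at distance 13 (to P-α); all others are ≤ 13.
With {P-ε} the worst case is 14.
With {P-ζ} the worst case is 14.
No size-1 selection achieves below 13.

13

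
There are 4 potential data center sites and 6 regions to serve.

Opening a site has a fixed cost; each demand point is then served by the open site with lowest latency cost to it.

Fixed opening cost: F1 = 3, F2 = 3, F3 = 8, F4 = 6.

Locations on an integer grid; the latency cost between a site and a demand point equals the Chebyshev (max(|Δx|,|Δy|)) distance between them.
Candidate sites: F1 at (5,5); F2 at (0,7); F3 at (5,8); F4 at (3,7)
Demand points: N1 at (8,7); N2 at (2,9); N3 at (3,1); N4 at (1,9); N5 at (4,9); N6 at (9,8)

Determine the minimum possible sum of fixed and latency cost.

25

Open {F1, F2}: assign each demand point to its cheapest open site.
  N1→F1 3, N2→F2 2, N3→F1 4, N4→F2 2, N5→F1 4, N6→F1 4
  latency cost 19, fixed 6 → total 25.
Compare {F1}: latency cost 23 + fixed 3 = 26.
Compare {F1, F4}: latency cost 17 + fixed 9 = 26.
Compare {F4}: latency cost 23 + fixed 6 = 29.
All other subsets cost ≥ 26. Minimum total cost: 25.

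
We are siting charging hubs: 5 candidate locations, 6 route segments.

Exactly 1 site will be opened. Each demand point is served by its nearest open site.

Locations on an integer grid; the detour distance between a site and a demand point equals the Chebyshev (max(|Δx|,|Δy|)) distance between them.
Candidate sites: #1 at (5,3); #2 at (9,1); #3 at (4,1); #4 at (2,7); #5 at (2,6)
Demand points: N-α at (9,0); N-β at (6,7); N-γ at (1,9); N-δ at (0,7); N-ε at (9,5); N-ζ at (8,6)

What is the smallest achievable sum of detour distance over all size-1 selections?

Open {#1}.
  N-α→#1 4, N-β→#1 4, N-γ→#1 6, N-δ→#1 5, N-ε→#1 4, N-ζ→#1 3  ⇒ total 26.
Compare {#4}: total 28.
Compare {#5}: total 29.
No size-1 selection does better; minimum is 26.

26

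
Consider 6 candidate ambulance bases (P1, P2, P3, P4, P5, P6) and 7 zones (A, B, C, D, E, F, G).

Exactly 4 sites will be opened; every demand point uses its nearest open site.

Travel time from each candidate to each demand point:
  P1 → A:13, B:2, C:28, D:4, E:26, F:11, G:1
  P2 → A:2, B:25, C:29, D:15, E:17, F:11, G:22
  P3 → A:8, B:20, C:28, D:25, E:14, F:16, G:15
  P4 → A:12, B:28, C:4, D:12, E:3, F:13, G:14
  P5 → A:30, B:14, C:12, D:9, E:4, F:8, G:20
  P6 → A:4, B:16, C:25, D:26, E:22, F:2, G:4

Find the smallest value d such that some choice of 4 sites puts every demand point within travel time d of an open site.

Open {P1, P2, P4, P6}.
  Farthest demand point is C at travel time 4 (to P4); all others are ≤ 4.
With {P1, P3, P4, P6} the worst case is 4.
With {P1, P4, P5, P6} the worst case is 4.
No size-4 selection achieves below 4.

4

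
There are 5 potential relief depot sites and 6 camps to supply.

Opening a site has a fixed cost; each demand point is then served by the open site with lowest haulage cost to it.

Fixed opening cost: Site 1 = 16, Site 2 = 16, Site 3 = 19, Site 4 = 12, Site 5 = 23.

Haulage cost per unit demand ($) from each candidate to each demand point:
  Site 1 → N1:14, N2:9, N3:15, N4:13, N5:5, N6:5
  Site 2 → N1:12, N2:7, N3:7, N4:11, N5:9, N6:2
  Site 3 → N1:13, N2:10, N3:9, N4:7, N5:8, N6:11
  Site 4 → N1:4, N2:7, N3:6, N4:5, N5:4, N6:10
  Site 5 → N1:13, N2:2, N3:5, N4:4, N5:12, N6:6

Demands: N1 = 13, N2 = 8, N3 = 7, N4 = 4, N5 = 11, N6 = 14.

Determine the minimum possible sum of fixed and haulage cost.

242

Open {Site 2, Site 4, Site 5}: assign each demand point to its cheapest open site.
  N1→Site 4 13×4=52, N2→Site 5 8×2=16, N3→Site 5 7×5=35, N4→Site 5 4×4=16, N5→Site 4 11×4=44, N6→Site 2 14×2=28
  haulage cost 191, fixed 51 → total 242.
Compare {Site 1, Site 2, Site 4, Site 5}: haulage cost 191 + fixed 67 = 258.
Compare {Site 2, Site 3, Site 4, Site 5}: haulage cost 191 + fixed 70 = 261.
Compare {Site 2, Site 4}: haulage cost 242 + fixed 28 = 270.
All other subsets cost ≥ 258. Minimum total cost: 242.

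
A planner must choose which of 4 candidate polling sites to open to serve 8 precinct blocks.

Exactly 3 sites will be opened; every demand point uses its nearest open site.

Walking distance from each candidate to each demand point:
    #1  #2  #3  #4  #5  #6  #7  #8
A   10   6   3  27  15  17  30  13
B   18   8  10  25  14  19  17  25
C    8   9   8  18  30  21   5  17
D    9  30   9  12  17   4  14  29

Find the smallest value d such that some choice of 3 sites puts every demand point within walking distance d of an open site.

14

Open {A, B, D}.
  Farthest demand point is #5 at walking distance 14 (to B); all others are ≤ 14.
With {A, C, D} the worst case is 15.
With {B, C, D} the worst case is 17.
No size-3 selection achieves below 14.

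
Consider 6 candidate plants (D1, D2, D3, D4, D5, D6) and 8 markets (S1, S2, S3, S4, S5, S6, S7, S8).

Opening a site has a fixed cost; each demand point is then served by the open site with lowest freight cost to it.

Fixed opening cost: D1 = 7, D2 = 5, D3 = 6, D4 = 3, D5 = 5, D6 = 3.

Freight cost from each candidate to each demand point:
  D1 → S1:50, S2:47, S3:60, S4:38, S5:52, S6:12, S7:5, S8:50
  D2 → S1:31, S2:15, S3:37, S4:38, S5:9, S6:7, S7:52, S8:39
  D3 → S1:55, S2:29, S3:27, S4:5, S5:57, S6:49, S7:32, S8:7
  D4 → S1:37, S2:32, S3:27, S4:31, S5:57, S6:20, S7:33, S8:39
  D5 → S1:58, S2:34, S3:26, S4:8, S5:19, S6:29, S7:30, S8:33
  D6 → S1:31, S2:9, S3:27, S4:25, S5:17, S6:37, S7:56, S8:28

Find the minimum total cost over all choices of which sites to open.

Open {D1, D2, D3, D6}: assign each demand point to its cheapest open site.
  S1→D2 31, S2→D6 9, S3→D3 27, S4→D3 5, S5→D2 9, S6→D2 7, S7→D1 5, S8→D3 7
  freight cost 100, fixed 21 → total 121.
Compare {D1, D2, D3}: freight cost 106 + fixed 18 = 124.
Compare {D1, D2, D3, D4, D6}: freight cost 100 + fixed 24 = 124.
Compare {D1, D2, D3, D5, D6}: freight cost 99 + fixed 26 = 125.
All other subsets cost ≥ 124. Minimum total cost: 121.

121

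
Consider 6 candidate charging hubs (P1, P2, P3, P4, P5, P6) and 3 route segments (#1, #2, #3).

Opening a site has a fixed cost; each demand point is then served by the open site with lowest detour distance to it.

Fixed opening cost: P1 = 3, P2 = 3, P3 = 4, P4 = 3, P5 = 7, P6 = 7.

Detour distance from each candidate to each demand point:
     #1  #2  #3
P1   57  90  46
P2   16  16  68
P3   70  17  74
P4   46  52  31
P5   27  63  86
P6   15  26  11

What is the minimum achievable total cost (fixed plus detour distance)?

Open {P2, P6}: assign each demand point to its cheapest open site.
  #1→P6 15, #2→P2 16, #3→P6 11
  detour distance 42, fixed 10 → total 52.
Compare {P3, P6}: detour distance 43 + fixed 11 = 54.
Compare {P1, P2, P6}: detour distance 42 + fixed 13 = 55.
Compare {P2, P4, P6}: detour distance 42 + fixed 13 = 55.
All other subsets cost ≥ 54. Minimum total cost: 52.

52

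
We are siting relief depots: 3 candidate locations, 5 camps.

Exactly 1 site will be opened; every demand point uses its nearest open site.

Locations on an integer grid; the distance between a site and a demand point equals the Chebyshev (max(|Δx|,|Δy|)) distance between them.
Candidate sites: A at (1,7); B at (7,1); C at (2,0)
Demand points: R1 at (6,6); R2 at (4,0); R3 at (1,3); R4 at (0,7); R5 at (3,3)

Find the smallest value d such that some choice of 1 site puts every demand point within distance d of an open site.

Open {A}.
  Farthest demand point is R2 at distance 7 (to A); all others are ≤ 7.
With {B} the worst case is 7.
With {C} the worst case is 7.
No size-1 selection achieves below 7.

7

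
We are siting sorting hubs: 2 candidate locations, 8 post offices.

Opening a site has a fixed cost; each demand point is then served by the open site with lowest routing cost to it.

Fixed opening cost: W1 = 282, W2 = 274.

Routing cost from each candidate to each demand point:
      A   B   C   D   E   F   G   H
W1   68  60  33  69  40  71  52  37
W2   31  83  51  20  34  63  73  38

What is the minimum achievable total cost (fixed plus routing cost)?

Open {W2}: assign each demand point to its cheapest open site.
  A→W2 31, B→W2 83, C→W2 51, D→W2 20, E→W2 34, F→W2 63, G→W2 73, H→W2 38
  routing cost 393, fixed 274 → total 667.
Compare {W1}: routing cost 430 + fixed 282 = 712.
Compare {W1, W2}: routing cost 330 + fixed 556 = 886.

667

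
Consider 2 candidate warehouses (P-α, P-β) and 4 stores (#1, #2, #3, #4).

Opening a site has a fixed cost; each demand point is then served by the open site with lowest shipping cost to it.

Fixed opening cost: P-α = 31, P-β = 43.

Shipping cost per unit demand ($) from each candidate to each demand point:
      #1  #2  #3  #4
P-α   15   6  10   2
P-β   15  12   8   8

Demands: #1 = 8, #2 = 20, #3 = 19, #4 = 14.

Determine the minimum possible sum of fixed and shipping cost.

489

Open {P-α}: assign each demand point to its cheapest open site.
  #1→P-α 8×15=120, #2→P-α 20×6=120, #3→P-α 19×10=190, #4→P-α 14×2=28
  shipping cost 458, fixed 31 → total 489.
Compare {P-α, P-β}: shipping cost 420 + fixed 74 = 494.
Compare {P-β}: shipping cost 624 + fixed 43 = 667.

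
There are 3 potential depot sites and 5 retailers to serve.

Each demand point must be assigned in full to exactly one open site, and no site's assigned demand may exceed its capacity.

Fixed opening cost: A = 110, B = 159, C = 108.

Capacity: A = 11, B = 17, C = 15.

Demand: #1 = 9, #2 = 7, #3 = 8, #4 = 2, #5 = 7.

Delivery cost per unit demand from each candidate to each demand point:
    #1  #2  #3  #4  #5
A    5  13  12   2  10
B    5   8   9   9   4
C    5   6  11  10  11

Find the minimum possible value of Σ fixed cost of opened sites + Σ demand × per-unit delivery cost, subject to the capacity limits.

568

Open {A, B, C}; cheapest assignment that respects the capacities:
  A (cap 11, load 11): #1, #4 — cost 9×5 + 2×2 = 49
  B (cap 17, load 15): #3, #5 — cost 8×9 + 7×4 = 100
  C (cap 15, load 7): #2 — cost 7×6 = 42
  Shipping 191, fixed 377 → total 568.
  Any other capacity-feasible assignment to {A, B, C} ships for at least 191.
Total demand is 33 and no other set of sites has combined capacity ≥ 33, so {A, B, C} is the only feasible choice of open sites. Minimum: 568.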